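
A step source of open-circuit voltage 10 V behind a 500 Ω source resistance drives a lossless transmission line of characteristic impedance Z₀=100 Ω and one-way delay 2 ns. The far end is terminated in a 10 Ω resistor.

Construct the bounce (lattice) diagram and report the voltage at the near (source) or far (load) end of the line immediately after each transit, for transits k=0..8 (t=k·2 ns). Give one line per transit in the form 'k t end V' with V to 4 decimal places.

0 0 source 1.6667
1 2 load 0.3030
2 4 source -0.6061
3 6 load 0.1377
4 8 source 0.6336
5 10 load 0.2279
6 12 source -0.0426
7 14 load 0.1787
8 16 source 0.3263

Γ_L=-0.818182, Γ_S=0.666667; launch V₁=10·100/600=1.666667
k=0 src: V=1.6667
k=1 load: inc=1.666667, refl=1.666667·-0.818182=-1.3636; V=0.000000+1.666667+-1.363636=0.3030
k=2 src: inc=-1.363636, refl=-1.363636·0.666667=-0.9091; V=1.666667+-1.363636+-0.909091=-0.6061
k=3 load: inc=-0.909091, refl=-0.909091·-0.818182=0.7438; V=0.303030+-0.909091+0.743802=0.1377
k=4 src: inc=0.743802, refl=0.743802·0.666667=0.4959; V=-0.606061+0.743802+0.495868=0.6336
k=5 load: inc=0.495868, refl=0.495868·-0.818182=-0.4057; V=0.137741+0.495868+-0.405710=0.2279
k=6 src: inc=-0.405710, refl=-0.405710·0.666667=-0.2705; V=0.633609+-0.405710+-0.270473=-0.0426
k=7 load: inc=-0.270473, refl=-0.270473·-0.818182=0.2213; V=0.227899+-0.270473+0.221296=0.1787
k=8 src: inc=0.221296, refl=0.221296·0.666667=0.1475; V=-0.042575+0.221296+0.147531=0.3263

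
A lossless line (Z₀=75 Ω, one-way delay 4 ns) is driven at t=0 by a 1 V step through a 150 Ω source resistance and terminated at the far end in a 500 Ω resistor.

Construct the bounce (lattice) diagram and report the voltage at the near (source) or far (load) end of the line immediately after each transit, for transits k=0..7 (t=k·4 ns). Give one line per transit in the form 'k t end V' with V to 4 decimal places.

0 0 source 0.3333
1 4 load 0.5797
2 8 source 0.6618
3 12 load 0.7225
4 16 source 0.7428
5 20 load 0.7577
6 24 source 0.7627
7 28 load 0.7664

Γ_L=0.739130, Γ_S=0.333333; launch V₁=1·75/225=0.333333
k=0 src: V=0.3333
k=1 load: inc=0.333333, refl=0.333333·0.739130=0.2464; V=0.000000+0.333333+0.246377=0.5797
k=2 src: inc=0.246377, refl=0.246377·0.333333=0.0821; V=0.333333+0.246377+0.082126=0.6618
k=3 load: inc=0.082126, refl=0.082126·0.739130=0.0607; V=0.579710+0.082126+0.060702=0.7225
k=4 src: inc=0.060702, refl=0.060702·0.333333=0.0202; V=0.661836+0.060702+0.020234=0.7428
k=5 load: inc=0.020234, refl=0.020234·0.739130=0.0150; V=0.722537+0.020234+0.014955=0.7577
k=6 src: inc=0.014955, refl=0.014955·0.333333=0.0050; V=0.742771+0.014955+0.004985=0.7627
k=7 load: inc=0.004985, refl=0.004985·0.739130=0.0037; V=0.757727+0.004985+0.003685=0.7664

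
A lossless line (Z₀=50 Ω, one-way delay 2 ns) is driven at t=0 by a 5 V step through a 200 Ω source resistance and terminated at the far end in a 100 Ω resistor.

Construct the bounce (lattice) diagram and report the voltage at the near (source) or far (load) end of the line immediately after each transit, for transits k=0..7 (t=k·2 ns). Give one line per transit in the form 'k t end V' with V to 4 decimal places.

0 0 source 1.0000
1 2 load 1.3333
2 4 source 1.5333
3 6 load 1.6000
4 8 source 1.6400
5 10 load 1.6533
6 12 source 1.6613
7 14 load 1.6640

Γ_L=0.333333, Γ_S=0.600000; launch V₁=5·50/250=1.000000
k=0 src: V=1.0000
k=1 load: inc=1.000000, refl=1.000000·0.333333=0.3333; V=0.000000+1.000000+0.333333=1.3333
k=2 src: inc=0.333333, refl=0.333333·0.600000=0.2000; V=1.000000+0.333333+0.200000=1.5333
k=3 load: inc=0.200000, refl=0.200000·0.333333=0.0667; V=1.333333+0.200000+0.066667=1.6000
k=4 src: inc=0.066667, refl=0.066667·0.600000=0.0400; V=1.533333+0.066667+0.040000=1.6400
k=5 load: inc=0.040000, refl=0.040000·0.333333=0.0133; V=1.600000+0.040000+0.013333=1.6533
k=6 src: inc=0.013333, refl=0.013333·0.600000=0.0080; V=1.640000+0.013333+0.008000=1.6613
k=7 load: inc=0.008000, refl=0.008000·0.333333=0.0027; V=1.653333+0.008000+0.002667=1.6640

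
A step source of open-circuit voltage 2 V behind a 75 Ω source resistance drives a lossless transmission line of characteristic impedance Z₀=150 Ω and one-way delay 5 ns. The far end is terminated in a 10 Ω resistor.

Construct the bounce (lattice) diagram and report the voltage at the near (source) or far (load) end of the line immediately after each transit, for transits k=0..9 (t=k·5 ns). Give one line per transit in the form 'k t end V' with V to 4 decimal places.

0 0 source 1.3333
1 5 load 0.1667
2 10 source 0.5556
3 15 load 0.2153
4 20 source 0.3287
5 25 load 0.2295
6 30 source 0.2625
7 35 load 0.2336
8 40 source 0.2432
9 45 load 0.2348

Γ_L=-0.875000, Γ_S=-0.333333; launch V₁=2·150/225=1.333333
k=0 src: V=1.3333
k=1 load: inc=1.333333, refl=1.333333·-0.875000=-1.1667; V=0.000000+1.333333+-1.166667=0.1667
k=2 src: inc=-1.166667, refl=-1.166667·-0.333333=0.3889; V=1.333333+-1.166667+0.388889=0.5556
k=3 load: inc=0.388889, refl=0.388889·-0.875000=-0.3403; V=0.166667+0.388889+-0.340278=0.2153
k=4 src: inc=-0.340278, refl=-0.340278·-0.333333=0.1134; V=0.555556+-0.340278+0.113426=0.3287
k=5 load: inc=0.113426, refl=0.113426·-0.875000=-0.0992; V=0.215278+0.113426+-0.099248=0.2295
k=6 src: inc=-0.099248, refl=-0.099248·-0.333333=0.0331; V=0.328704+-0.099248+0.033083=0.2625
k=7 load: inc=0.033083, refl=0.033083·-0.875000=-0.0289; V=0.229456+0.033083+-0.028947=0.2336
k=8 src: inc=-0.028947, refl=-0.028947·-0.333333=0.0096; V=0.262539+-0.028947+0.009649=0.2432
k=9 load: inc=0.009649, refl=0.009649·-0.875000=-0.0084; V=0.233591+0.009649+-0.008443=0.2348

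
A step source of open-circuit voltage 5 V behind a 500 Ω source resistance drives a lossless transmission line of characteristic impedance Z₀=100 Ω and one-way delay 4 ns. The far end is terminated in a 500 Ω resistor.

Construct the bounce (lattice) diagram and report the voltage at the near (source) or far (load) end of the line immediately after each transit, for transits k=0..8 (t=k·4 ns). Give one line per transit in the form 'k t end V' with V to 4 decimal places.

0 0 source 0.8333
1 4 load 1.3889
2 8 source 1.7593
3 12 load 2.0062
4 16 source 2.1708
5 20 load 2.2805
6 24 source 2.3537
7 28 load 2.4025
8 32 source 2.4350

Γ_L=0.666667, Γ_S=0.666667; launch V₁=5·100/600=0.833333
k=0 src: V=0.8333
k=1 load: inc=0.833333, refl=0.833333·0.666667=0.5556; V=0.000000+0.833333+0.555556=1.3889
k=2 src: inc=0.555556, refl=0.555556·0.666667=0.3704; V=0.833333+0.555556+0.370370=1.7593
k=3 load: inc=0.370370, refl=0.370370·0.666667=0.2469; V=1.388889+0.370370+0.246914=2.0062
k=4 src: inc=0.246914, refl=0.246914·0.666667=0.1646; V=1.759259+0.246914+0.164609=2.1708
k=5 load: inc=0.164609, refl=0.164609·0.666667=0.1097; V=2.006173+0.164609+0.109739=2.2805
k=6 src: inc=0.109739, refl=0.109739·0.666667=0.0732; V=2.170782+0.109739+0.073160=2.3537
k=7 load: inc=0.073160, refl=0.073160·0.666667=0.0488; V=2.280521+0.073160+0.048773=2.4025
k=8 src: inc=0.048773, refl=0.048773·0.666667=0.0325; V=2.353681+0.048773+0.032515=2.4350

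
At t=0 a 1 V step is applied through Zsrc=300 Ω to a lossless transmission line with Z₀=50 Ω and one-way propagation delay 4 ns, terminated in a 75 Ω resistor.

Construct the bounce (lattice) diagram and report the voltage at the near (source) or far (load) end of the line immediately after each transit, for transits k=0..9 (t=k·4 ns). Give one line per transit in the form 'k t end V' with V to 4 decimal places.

Γ_L=0.200000, Γ_S=0.714286; launch V₁=1·50/350=0.142857
k=0 src: V=0.1429
k=1 load: inc=0.142857, refl=0.142857·0.200000=0.0286; V=0.000000+0.142857+0.028571=0.1714
k=2 src: inc=0.028571, refl=0.028571·0.714286=0.0204; V=0.142857+0.028571+0.020408=0.1918
k=3 load: inc=0.020408, refl=0.020408·0.200000=0.0041; V=0.171429+0.020408+0.004082=0.1959
k=4 src: inc=0.004082, refl=0.004082·0.714286=0.0029; V=0.191837+0.004082+0.002915=0.1988
k=5 load: inc=0.002915, refl=0.002915·0.200000=0.0006; V=0.195918+0.002915+0.000583=0.1994
k=6 src: inc=0.000583, refl=0.000583·0.714286=0.0004; V=0.198834+0.000583+0.000416=0.1998
k=7 load: inc=0.000416, refl=0.000416·0.200000=0.0001; V=0.199417+0.000416+0.000083=0.1999
k=8 src: inc=0.000083, refl=0.000083·0.714286=0.0001; V=0.199833+0.000083+0.000059=0.2000
k=9 load: inc=0.000059, refl=0.000059·0.200000=0.0000; V=0.199917+0.000059+0.000012=0.2000

0 0 source 0.1429
1 4 load 0.1714
2 8 source 0.1918
3 12 load 0.1959
4 16 source 0.1988
5 20 load 0.1994
6 24 source 0.1998
7 28 load 0.1999
8 32 source 0.2000
9 36 load 0.2000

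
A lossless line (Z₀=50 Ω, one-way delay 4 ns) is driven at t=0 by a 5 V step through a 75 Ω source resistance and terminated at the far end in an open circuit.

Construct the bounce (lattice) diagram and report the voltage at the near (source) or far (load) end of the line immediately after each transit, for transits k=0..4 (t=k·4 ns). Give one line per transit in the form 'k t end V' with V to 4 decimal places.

0 0 source 2.0000
1 4 load 4.0000
2 8 source 4.4000
3 12 load 4.8000
4 16 source 4.8800

Γ_L=1.000000, Γ_S=0.200000; launch V₁=5·50/125=2.000000
k=0 src: V=2.0000
k=1 load: inc=2.000000, refl=2.000000·1.000000=2.0000; V=0.000000+2.000000+2.000000=4.0000
k=2 src: inc=2.000000, refl=2.000000·0.200000=0.4000; V=2.000000+2.000000+0.400000=4.4000
k=3 load: inc=0.400000, refl=0.400000·1.000000=0.4000; V=4.000000+0.400000+0.400000=4.8000
k=4 src: inc=0.400000, refl=0.400000·0.200000=0.0800; V=4.400000+0.400000+0.080000=4.8800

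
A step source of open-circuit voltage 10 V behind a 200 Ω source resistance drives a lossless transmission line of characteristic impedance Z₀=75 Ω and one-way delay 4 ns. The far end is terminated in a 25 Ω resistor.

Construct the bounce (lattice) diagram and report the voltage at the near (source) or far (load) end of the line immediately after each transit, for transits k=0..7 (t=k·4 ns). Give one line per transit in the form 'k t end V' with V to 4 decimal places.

Γ_L=-0.500000, Γ_S=0.454545; launch V₁=10·75/275=2.727273
k=0 src: V=2.7273
k=1 load: inc=2.727273, refl=2.727273·-0.500000=-1.3636; V=0.000000+2.727273+-1.363636=1.3636
k=2 src: inc=-1.363636, refl=-1.363636·0.454545=-0.6198; V=2.727273+-1.363636+-0.619835=0.7438
k=3 load: inc=-0.619835, refl=-0.619835·-0.500000=0.3099; V=1.363636+-0.619835+0.309917=1.0537
k=4 src: inc=0.309917, refl=0.309917·0.454545=0.1409; V=0.743802+0.309917+0.140872=1.1946
k=5 load: inc=0.140872, refl=0.140872·-0.500000=-0.0704; V=1.053719+0.140872+-0.070436=1.1242
k=6 src: inc=-0.070436, refl=-0.070436·0.454545=-0.0320; V=1.194591+-0.070436+-0.032016=1.0921
k=7 load: inc=-0.032016, refl=-0.032016·-0.500000=0.0160; V=1.124155+-0.032016+0.016008=1.1081

0 0 source 2.7273
1 4 load 1.3636
2 8 source 0.7438
3 12 load 1.0537
4 16 source 1.1946
5 20 load 1.1242
6 24 source 1.0921
7 28 load 1.1081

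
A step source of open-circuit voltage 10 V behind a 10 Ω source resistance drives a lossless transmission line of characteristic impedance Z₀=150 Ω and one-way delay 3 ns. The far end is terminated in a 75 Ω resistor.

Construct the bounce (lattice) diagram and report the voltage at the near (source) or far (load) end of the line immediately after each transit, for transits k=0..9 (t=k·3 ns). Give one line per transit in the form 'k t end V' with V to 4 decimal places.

Γ_L=-0.333333, Γ_S=-0.875000; launch V₁=10·150/160=9.375000
k=0 src: V=9.3750
k=1 load: inc=9.375000, refl=9.375000·-0.333333=-3.1250; V=0.000000+9.375000+-3.125000=6.2500
k=2 src: inc=-3.125000, refl=-3.125000·-0.875000=2.7344; V=9.375000+-3.125000+2.734375=8.9844
k=3 load: inc=2.734375, refl=2.734375·-0.333333=-0.9115; V=6.250000+2.734375+-0.911458=8.0729
k=4 src: inc=-0.911458, refl=-0.911458·-0.875000=0.7975; V=8.984375+-0.911458+0.797526=8.8704
k=5 load: inc=0.797526, refl=0.797526·-0.333333=-0.2658; V=8.072917+0.797526+-0.265842=8.6046
k=6 src: inc=-0.265842, refl=-0.265842·-0.875000=0.2326; V=8.870443+-0.265842+0.232612=8.8372
k=7 load: inc=0.232612, refl=0.232612·-0.333333=-0.0775; V=8.604601+0.232612+-0.077537=8.7597
k=8 src: inc=-0.077537, refl=-0.077537·-0.875000=0.0678; V=8.837212+-0.077537+0.067845=8.8275
k=9 load: inc=0.067845, refl=0.067845·-0.333333=-0.0226; V=8.759675+0.067845+-0.022615=8.8049

0 0 source 9.3750
1 3 load 6.2500
2 6 source 8.9844
3 9 load 8.0729
4 12 source 8.8704
5 15 load 8.6046
6 18 source 8.8372
7 21 load 8.7597
8 24 source 8.8275
9 27 load 8.8049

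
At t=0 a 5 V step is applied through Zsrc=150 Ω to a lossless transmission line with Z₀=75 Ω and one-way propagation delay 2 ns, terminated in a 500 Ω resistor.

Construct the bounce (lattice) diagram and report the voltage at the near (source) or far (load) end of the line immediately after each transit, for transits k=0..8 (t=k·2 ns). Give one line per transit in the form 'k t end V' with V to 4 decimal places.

0 0 source 1.6667
1 2 load 2.8986
2 4 source 3.3092
3 6 load 3.6127
4 8 source 3.7139
5 10 load 3.7886
6 12 source 3.8136
7 14 load 3.8320
8 16 source 3.8381

Γ_L=0.739130, Γ_S=0.333333; launch V₁=5·75/225=1.666667
k=0 src: V=1.6667
k=1 load: inc=1.666667, refl=1.666667·0.739130=1.2319; V=0.000000+1.666667+1.231884=2.8986
k=2 src: inc=1.231884, refl=1.231884·0.333333=0.4106; V=1.666667+1.231884+0.410628=3.3092
k=3 load: inc=0.410628, refl=0.410628·0.739130=0.3035; V=2.898551+0.410628+0.303508=3.6127
k=4 src: inc=0.303508, refl=0.303508·0.333333=0.1012; V=3.309179+0.303508+0.101169=3.7139
k=5 load: inc=0.101169, refl=0.101169·0.739130=0.0748; V=3.612686+0.101169+0.074777=3.7886
k=6 src: inc=0.074777, refl=0.074777·0.333333=0.0249; V=3.713856+0.074777+0.024926=3.8136
k=7 load: inc=0.024926, refl=0.024926·0.739130=0.0184; V=3.788633+0.024926+0.018423=3.8320
k=8 src: inc=0.018423, refl=0.018423·0.333333=0.0061; V=3.813559+0.018423+0.006141=3.8381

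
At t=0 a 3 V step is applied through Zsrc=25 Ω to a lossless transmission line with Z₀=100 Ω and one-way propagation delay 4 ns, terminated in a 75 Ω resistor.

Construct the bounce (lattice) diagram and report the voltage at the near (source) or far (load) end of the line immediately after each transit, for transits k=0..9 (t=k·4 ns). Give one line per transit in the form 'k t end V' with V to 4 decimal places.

Γ_L=-0.142857, Γ_S=-0.600000; launch V₁=3·100/125=2.400000
k=0 src: V=2.4000
k=1 load: inc=2.400000, refl=2.400000·-0.142857=-0.3429; V=0.000000+2.400000+-0.342857=2.0571
k=2 src: inc=-0.342857, refl=-0.342857·-0.600000=0.2057; V=2.400000+-0.342857+0.205714=2.2629
k=3 load: inc=0.205714, refl=0.205714·-0.142857=-0.0294; V=2.057143+0.205714+-0.029388=2.2335
k=4 src: inc=-0.029388, refl=-0.029388·-0.600000=0.0176; V=2.262857+-0.029388+0.017633=2.2511
k=5 load: inc=0.017633, refl=0.017633·-0.142857=-0.0025; V=2.233469+0.017633+-0.002519=2.2486
k=6 src: inc=-0.002519, refl=-0.002519·-0.600000=0.0015; V=2.251102+-0.002519+0.001511=2.2501
k=7 load: inc=0.001511, refl=0.001511·-0.142857=-0.0002; V=2.248583+0.001511+-0.000216=2.2499
k=8 src: inc=-0.000216, refl=-0.000216·-0.600000=0.0001; V=2.250094+-0.000216+0.000130=2.2500
k=9 load: inc=0.000130, refl=0.000130·-0.142857=-0.0000; V=2.249879+0.000130+-0.000019=2.2500

0 0 source 2.4000
1 4 load 2.0571
2 8 source 2.2629
3 12 load 2.2335
4 16 source 2.2511
5 20 load 2.2486
6 24 source 2.2501
7 28 load 2.2499
8 32 source 2.2500
9 36 load 2.2500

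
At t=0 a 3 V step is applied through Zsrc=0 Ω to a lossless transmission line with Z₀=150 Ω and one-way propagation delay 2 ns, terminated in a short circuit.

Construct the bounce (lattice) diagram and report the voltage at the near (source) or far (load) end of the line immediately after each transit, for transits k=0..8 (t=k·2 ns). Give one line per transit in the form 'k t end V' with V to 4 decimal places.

Γ_L=-1.000000, Γ_S=-1.000000; launch V₁=3·150/150=3.000000
k=0 src: V=3.0000
k=1 load: inc=3.000000, refl=3.000000·-1.000000=-3.0000; V=0.000000+3.000000+-3.000000=0.0000
k=2 src: inc=-3.000000, refl=-3.000000·-1.000000=3.0000; V=3.000000+-3.000000+3.000000=3.0000
k=3 load: inc=3.000000, refl=3.000000·-1.000000=-3.0000; V=0.000000+3.000000+-3.000000=0.0000
k=4 src: inc=-3.000000, refl=-3.000000·-1.000000=3.0000; V=3.000000+-3.000000+3.000000=3.0000
k=5 load: inc=3.000000, refl=3.000000·-1.000000=-3.0000; V=0.000000+3.000000+-3.000000=0.0000
k=6 src: inc=-3.000000, refl=-3.000000·-1.000000=3.0000; V=3.000000+-3.000000+3.000000=3.0000
k=7 load: inc=3.000000, refl=3.000000·-1.000000=-3.0000; V=0.000000+3.000000+-3.000000=0.0000
k=8 src: inc=-3.000000, refl=-3.000000·-1.000000=3.0000; V=3.000000+-3.000000+3.000000=3.0000

0 0 source 3.0000
1 2 load 0.0000
2 4 source 3.0000
3 6 load 0.0000
4 8 source 3.0000
5 10 load 0.0000
6 12 source 3.0000
7 14 load 0.0000
8 16 source 3.0000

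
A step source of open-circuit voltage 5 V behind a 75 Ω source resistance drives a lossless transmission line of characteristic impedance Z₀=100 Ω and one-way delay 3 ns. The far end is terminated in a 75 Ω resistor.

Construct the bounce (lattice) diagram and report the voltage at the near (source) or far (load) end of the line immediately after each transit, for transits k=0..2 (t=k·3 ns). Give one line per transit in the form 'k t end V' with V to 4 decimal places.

0 0 source 2.8571
1 3 load 2.4490
2 6 source 2.5073

Γ_L=-0.142857, Γ_S=-0.142857; launch V₁=5·100/175=2.857143
k=0 src: V=2.8571
k=1 load: inc=2.857143, refl=2.857143·-0.142857=-0.4082; V=0.000000+2.857143+-0.408163=2.4490
k=2 src: inc=-0.408163, refl=-0.408163·-0.142857=0.0583; V=2.857143+-0.408163+0.058309=2.5073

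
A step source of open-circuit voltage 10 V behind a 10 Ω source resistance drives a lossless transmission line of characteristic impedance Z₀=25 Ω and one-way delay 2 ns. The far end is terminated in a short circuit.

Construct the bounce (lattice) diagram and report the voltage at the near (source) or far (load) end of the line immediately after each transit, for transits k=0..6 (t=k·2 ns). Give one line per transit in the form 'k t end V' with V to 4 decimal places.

0 0 source 7.1429
1 2 load 0.0000
2 4 source 3.0612
3 6 load 0.0000
4 8 source 1.3120
5 10 load 0.0000
6 12 source 0.5623

Γ_L=-1.000000, Γ_S=-0.428571; launch V₁=10·25/35=7.142857
k=0 src: V=7.1429
k=1 load: inc=7.142857, refl=7.142857·-1.000000=-7.1429; V=0.000000+7.142857+-7.142857=0.0000
k=2 src: inc=-7.142857, refl=-7.142857·-0.428571=3.0612; V=7.142857+-7.142857+3.061224=3.0612
k=3 load: inc=3.061224, refl=3.061224·-1.000000=-3.0612; V=0.000000+3.061224+-3.061224=0.0000
k=4 src: inc=-3.061224, refl=-3.061224·-0.428571=1.3120; V=3.061224+-3.061224+1.311953=1.3120
k=5 load: inc=1.311953, refl=1.311953·-1.000000=-1.3120; V=0.000000+1.311953+-1.311953=0.0000
k=6 src: inc=-1.311953, refl=-1.311953·-0.428571=0.5623; V=1.311953+-1.311953+0.562266=0.5623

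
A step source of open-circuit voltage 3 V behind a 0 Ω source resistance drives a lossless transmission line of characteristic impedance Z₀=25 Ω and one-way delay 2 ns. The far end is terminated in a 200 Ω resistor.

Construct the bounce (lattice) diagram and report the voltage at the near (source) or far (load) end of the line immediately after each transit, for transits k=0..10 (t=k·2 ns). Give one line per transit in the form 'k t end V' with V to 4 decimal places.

Γ_L=0.777778, Γ_S=-1.000000; launch V₁=3·25/25=3.000000
k=0 src: V=3.0000
k=1 load: inc=3.000000, refl=3.000000·0.777778=2.3333; V=0.000000+3.000000+2.333333=5.3333
k=2 src: inc=2.333333, refl=2.333333·-1.000000=-2.3333; V=3.000000+2.333333+-2.333333=3.0000
k=3 load: inc=-2.333333, refl=-2.333333·0.777778=-1.8148; V=5.333333+-2.333333+-1.814815=1.1852
k=4 src: inc=-1.814815, refl=-1.814815·-1.000000=1.8148; V=3.000000+-1.814815+1.814815=3.0000
k=5 load: inc=1.814815, refl=1.814815·0.777778=1.4115; V=1.185185+1.814815+1.411523=4.4115
k=6 src: inc=1.411523, refl=1.411523·-1.000000=-1.4115; V=3.000000+1.411523+-1.411523=3.0000
k=7 load: inc=-1.411523, refl=-1.411523·0.777778=-1.0979; V=4.411523+-1.411523+-1.097851=1.9021
k=8 src: inc=-1.097851, refl=-1.097851·-1.000000=1.0979; V=3.000000+-1.097851+1.097851=3.0000
k=9 load: inc=1.097851, refl=1.097851·0.777778=0.8539; V=1.902149+1.097851+0.853884=3.8539
k=10 src: inc=0.853884, refl=0.853884·-1.000000=-0.8539; V=3.000000+0.853884+-0.853884=3.0000

0 0 source 3.0000
1 2 load 5.3333
2 4 source 3.0000
3 6 load 1.1852
4 8 source 3.0000
5 10 load 4.4115
6 12 source 3.0000
7 14 load 1.9021
8 16 source 3.0000
9 18 load 3.8539
10 20 source 3.0000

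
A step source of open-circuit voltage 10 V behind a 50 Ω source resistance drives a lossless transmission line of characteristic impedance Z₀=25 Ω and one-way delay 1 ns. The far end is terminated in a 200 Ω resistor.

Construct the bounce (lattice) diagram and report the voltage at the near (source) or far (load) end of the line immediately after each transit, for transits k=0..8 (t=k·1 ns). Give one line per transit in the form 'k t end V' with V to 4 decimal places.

Γ_L=0.777778, Γ_S=0.333333; launch V₁=10·25/75=3.333333
k=0 src: V=3.3333
k=1 load: inc=3.333333, refl=3.333333·0.777778=2.5926; V=0.000000+3.333333+2.592593=5.9259
k=2 src: inc=2.592593, refl=2.592593·0.333333=0.8642; V=3.333333+2.592593+0.864198=6.7901
k=3 load: inc=0.864198, refl=0.864198·0.777778=0.6722; V=5.925926+0.864198+0.672154=7.4623
k=4 src: inc=0.672154, refl=0.672154·0.333333=0.2241; V=6.790123+0.672154+0.224051=7.6863
k=5 load: inc=0.224051, refl=0.224051·0.777778=0.1743; V=7.462277+0.224051+0.174262=7.8606
k=6 src: inc=0.174262, refl=0.174262·0.333333=0.0581; V=7.686328+0.174262+0.058087=7.9187
k=7 load: inc=0.058087, refl=0.058087·0.777778=0.0452; V=7.860590+0.058087+0.045179=7.9639
k=8 src: inc=0.045179, refl=0.045179·0.333333=0.0151; V=7.918678+0.045179+0.015060=7.9789

0 0 source 3.3333
1 1 load 5.9259
2 2 source 6.7901
3 3 load 7.4623
4 4 source 7.6863
5 5 load 7.8606
6 6 source 7.9187
7 7 load 7.9639
8 8 source 7.9789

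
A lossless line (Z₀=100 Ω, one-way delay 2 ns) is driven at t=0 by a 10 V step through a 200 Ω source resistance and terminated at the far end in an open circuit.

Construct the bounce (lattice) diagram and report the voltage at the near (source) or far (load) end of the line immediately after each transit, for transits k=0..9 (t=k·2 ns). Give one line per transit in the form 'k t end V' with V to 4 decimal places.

Γ_L=1.000000, Γ_S=0.333333; launch V₁=10·100/300=3.333333
k=0 src: V=3.3333
k=1 load: inc=3.333333, refl=3.333333·1.000000=3.3333; V=0.000000+3.333333+3.333333=6.6667
k=2 src: inc=3.333333, refl=3.333333·0.333333=1.1111; V=3.333333+3.333333+1.111111=7.7778
k=3 load: inc=1.111111, refl=1.111111·1.000000=1.1111; V=6.666667+1.111111+1.111111=8.8889
k=4 src: inc=1.111111, refl=1.111111·0.333333=0.3704; V=7.777778+1.111111+0.370370=9.2593
k=5 load: inc=0.370370, refl=0.370370·1.000000=0.3704; V=8.888889+0.370370+0.370370=9.6296
k=6 src: inc=0.370370, refl=0.370370·0.333333=0.1235; V=9.259259+0.370370+0.123457=9.7531
k=7 load: inc=0.123457, refl=0.123457·1.000000=0.1235; V=9.629630+0.123457+0.123457=9.8765
k=8 src: inc=0.123457, refl=0.123457·0.333333=0.0412; V=9.753086+0.123457+0.041152=9.9177
k=9 load: inc=0.041152, refl=0.041152·1.000000=0.0412; V=9.876543+0.041152+0.041152=9.9588

0 0 source 3.3333
1 2 load 6.6667
2 4 source 7.7778
3 6 load 8.8889
4 8 source 9.2593
5 10 load 9.6296
6 12 source 9.7531
7 14 load 9.8765
8 16 source 9.9177
9 18 load 9.9588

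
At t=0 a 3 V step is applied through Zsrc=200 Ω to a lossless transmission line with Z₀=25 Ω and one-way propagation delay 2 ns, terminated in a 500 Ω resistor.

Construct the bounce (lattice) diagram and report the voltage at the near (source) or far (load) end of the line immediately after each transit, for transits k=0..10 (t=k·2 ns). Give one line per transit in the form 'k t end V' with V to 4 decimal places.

Γ_L=0.904762, Γ_S=0.777778; launch V₁=3·25/225=0.333333
k=0 src: V=0.3333
k=1 load: inc=0.333333, refl=0.333333·0.904762=0.3016; V=0.000000+0.333333+0.301587=0.6349
k=2 src: inc=0.301587, refl=0.301587·0.777778=0.2346; V=0.333333+0.301587+0.234568=0.8695
k=3 load: inc=0.234568, refl=0.234568·0.904762=0.2122; V=0.634921+0.234568+0.212228=1.0817
k=4 src: inc=0.212228, refl=0.212228·0.777778=0.1651; V=0.869489+0.212228+0.165066=1.2468
k=5 load: inc=0.165066, refl=0.165066·0.904762=0.1493; V=1.081717+0.165066+0.149346=1.3961
k=6 src: inc=0.149346, refl=0.149346·0.777778=0.1162; V=1.246783+0.149346+0.116158=1.5123
k=7 load: inc=0.116158, refl=0.116158·0.904762=0.1051; V=1.396129+0.116158+0.105095=1.6174
k=8 src: inc=0.105095, refl=0.105095·0.777778=0.0817; V=1.512286+0.105095+0.081741=1.6991
k=9 load: inc=0.081741, refl=0.081741·0.904762=0.0740; V=1.617382+0.081741+0.073956=1.7731
k=10 src: inc=0.073956, refl=0.073956·0.777778=0.0575; V=1.699122+0.073956+0.057521=1.8306

0 0 source 0.3333
1 2 load 0.6349
2 4 source 0.8695
3 6 load 1.0817
4 8 source 1.2468
5 10 load 1.3961
6 12 source 1.5123
7 14 load 1.6174
8 16 source 1.6991
9 18 load 1.7731
10 20 source 1.8306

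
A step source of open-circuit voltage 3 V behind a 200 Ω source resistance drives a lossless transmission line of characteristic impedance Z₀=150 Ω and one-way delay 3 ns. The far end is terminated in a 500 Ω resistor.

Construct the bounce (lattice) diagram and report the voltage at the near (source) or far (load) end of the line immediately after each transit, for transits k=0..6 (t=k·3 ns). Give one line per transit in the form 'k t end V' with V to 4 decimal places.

0 0 source 1.2857
1 3 load 1.9780
2 6 source 2.0769
3 9 load 2.1302
4 12 source 2.1378
5 15 load 2.1419
6 18 source 2.1425

Γ_L=0.538462, Γ_S=0.142857; launch V₁=3·150/350=1.285714
k=0 src: V=1.2857
k=1 load: inc=1.285714, refl=1.285714·0.538462=0.6923; V=0.000000+1.285714+0.692308=1.9780
k=2 src: inc=0.692308, refl=0.692308·0.142857=0.0989; V=1.285714+0.692308+0.098901=2.0769
k=3 load: inc=0.098901, refl=0.098901·0.538462=0.0533; V=1.978022+0.098901+0.053254=2.1302
k=4 src: inc=0.053254, refl=0.053254·0.142857=0.0076; V=2.076923+0.053254+0.007608=2.1378
k=5 load: inc=0.007608, refl=0.007608·0.538462=0.0041; V=2.130178+0.007608+0.004096=2.1419
k=6 src: inc=0.004096, refl=0.004096·0.142857=0.0006; V=2.137785+0.004096+0.000585=2.1425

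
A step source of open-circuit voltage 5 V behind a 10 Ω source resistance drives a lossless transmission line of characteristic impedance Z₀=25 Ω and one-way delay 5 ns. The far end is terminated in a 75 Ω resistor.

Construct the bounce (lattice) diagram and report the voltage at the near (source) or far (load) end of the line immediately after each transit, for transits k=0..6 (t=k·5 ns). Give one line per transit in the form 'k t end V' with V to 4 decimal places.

0 0 source 3.5714
1 5 load 5.3571
2 10 source 4.5918
3 15 load 4.2092
4 20 source 4.3732
5 25 load 4.4552
6 30 source 4.4200

Γ_L=0.500000, Γ_S=-0.428571; launch V₁=5·25/35=3.571429
k=0 src: V=3.5714
k=1 load: inc=3.571429, refl=3.571429·0.500000=1.7857; V=0.000000+3.571429+1.785714=5.3571
k=2 src: inc=1.785714, refl=1.785714·-0.428571=-0.7653; V=3.571429+1.785714+-0.765306=4.5918
k=3 load: inc=-0.765306, refl=-0.765306·0.500000=-0.3827; V=5.357143+-0.765306+-0.382653=4.2092
k=4 src: inc=-0.382653, refl=-0.382653·-0.428571=0.1640; V=4.591837+-0.382653+0.163994=4.3732
k=5 load: inc=0.163994, refl=0.163994·0.500000=0.0820; V=4.209184+0.163994+0.081997=4.4552
k=6 src: inc=0.081997, refl=0.081997·-0.428571=-0.0351; V=4.373178+0.081997+-0.035142=4.4200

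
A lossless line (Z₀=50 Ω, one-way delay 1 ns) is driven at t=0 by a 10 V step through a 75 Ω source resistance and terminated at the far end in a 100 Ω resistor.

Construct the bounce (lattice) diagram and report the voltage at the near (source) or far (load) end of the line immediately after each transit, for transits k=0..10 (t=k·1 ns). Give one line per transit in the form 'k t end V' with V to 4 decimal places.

0 0 source 4.0000
1 1 load 5.3333
2 2 source 5.6000
3 3 load 5.6889
4 4 source 5.7067
5 5 load 5.7126
6 6 source 5.7138
7 7 load 5.7142
8 8 source 5.7143
9 9 load 5.7143
10 10 source 5.7143

Γ_L=0.333333, Γ_S=0.200000; launch V₁=10·50/125=4.000000
k=0 src: V=4.0000
k=1 load: inc=4.000000, refl=4.000000·0.333333=1.3333; V=0.000000+4.000000+1.333333=5.3333
k=2 src: inc=1.333333, refl=1.333333·0.200000=0.2667; V=4.000000+1.333333+0.266667=5.6000
k=3 load: inc=0.266667, refl=0.266667·0.333333=0.0889; V=5.333333+0.266667+0.088889=5.6889
k=4 src: inc=0.088889, refl=0.088889·0.200000=0.0178; V=5.600000+0.088889+0.017778=5.7067
k=5 load: inc=0.017778, refl=0.017778·0.333333=0.0059; V=5.688889+0.017778+0.005926=5.7126
k=6 src: inc=0.005926, refl=0.005926·0.200000=0.0012; V=5.706667+0.005926+0.001185=5.7138
k=7 load: inc=0.001185, refl=0.001185·0.333333=0.0004; V=5.712593+0.001185+0.000395=5.7142
k=8 src: inc=0.000395, refl=0.000395·0.200000=0.0001; V=5.713778+0.000395+0.000079=5.7143
k=9 load: inc=0.000079, refl=0.000079·0.333333=0.0000; V=5.714173+0.000079+0.000026=5.7143
k=10 src: inc=0.000026, refl=0.000026·0.200000=0.0000; V=5.714252+0.000026+0.000005=5.7143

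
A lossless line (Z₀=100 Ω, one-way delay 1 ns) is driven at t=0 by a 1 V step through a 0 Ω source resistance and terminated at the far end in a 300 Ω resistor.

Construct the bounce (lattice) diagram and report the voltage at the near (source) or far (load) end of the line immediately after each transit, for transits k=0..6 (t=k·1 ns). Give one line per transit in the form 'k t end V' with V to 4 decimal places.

0 0 source 1.0000
1 1 load 1.5000
2 2 source 1.0000
3 3 load 0.7500
4 4 source 1.0000
5 5 load 1.1250
6 6 source 1.0000

Γ_L=0.500000, Γ_S=-1.000000; launch V₁=1·100/100=1.000000
k=0 src: V=1.0000
k=1 load: inc=1.000000, refl=1.000000·0.500000=0.5000; V=0.000000+1.000000+0.500000=1.5000
k=2 src: inc=0.500000, refl=0.500000·-1.000000=-0.5000; V=1.000000+0.500000+-0.500000=1.0000
k=3 load: inc=-0.500000, refl=-0.500000·0.500000=-0.2500; V=1.500000+-0.500000+-0.250000=0.7500
k=4 src: inc=-0.250000, refl=-0.250000·-1.000000=0.2500; V=1.000000+-0.250000+0.250000=1.0000
k=5 load: inc=0.250000, refl=0.250000·0.500000=0.1250; V=0.750000+0.250000+0.125000=1.1250
k=6 src: inc=0.125000, refl=0.125000·-1.000000=-0.1250; V=1.000000+0.125000+-0.125000=1.0000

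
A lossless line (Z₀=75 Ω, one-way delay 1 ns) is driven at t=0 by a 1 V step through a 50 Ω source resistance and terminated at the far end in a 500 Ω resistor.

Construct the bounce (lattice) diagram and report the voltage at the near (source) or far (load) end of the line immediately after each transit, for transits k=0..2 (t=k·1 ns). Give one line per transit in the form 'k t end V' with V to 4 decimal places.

0 0 source 0.6000
1 1 load 1.0435
2 2 source 0.9548

Γ_L=0.739130, Γ_S=-0.200000; launch V₁=1·75/125=0.600000
k=0 src: V=0.6000
k=1 load: inc=0.600000, refl=0.600000·0.739130=0.4435; V=0.000000+0.600000+0.443478=1.0435
k=2 src: inc=0.443478, refl=0.443478·-0.200000=-0.0887; V=0.600000+0.443478+-0.088696=0.9548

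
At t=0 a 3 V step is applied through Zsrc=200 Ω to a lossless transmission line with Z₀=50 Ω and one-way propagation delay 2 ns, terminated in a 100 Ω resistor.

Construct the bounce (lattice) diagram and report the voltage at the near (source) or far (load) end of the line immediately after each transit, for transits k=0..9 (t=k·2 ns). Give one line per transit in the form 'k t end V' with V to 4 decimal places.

Γ_L=0.333333, Γ_S=0.600000; launch V₁=3·50/250=0.600000
k=0 src: V=0.6000
k=1 load: inc=0.600000, refl=0.600000·0.333333=0.2000; V=0.000000+0.600000+0.200000=0.8000
k=2 src: inc=0.200000, refl=0.200000·0.600000=0.1200; V=0.600000+0.200000+0.120000=0.9200
k=3 load: inc=0.120000, refl=0.120000·0.333333=0.0400; V=0.800000+0.120000+0.040000=0.9600
k=4 src: inc=0.040000, refl=0.040000·0.600000=0.0240; V=0.920000+0.040000+0.024000=0.9840
k=5 load: inc=0.024000, refl=0.024000·0.333333=0.0080; V=0.960000+0.024000+0.008000=0.9920
k=6 src: inc=0.008000, refl=0.008000·0.600000=0.0048; V=0.984000+0.008000+0.004800=0.9968
k=7 load: inc=0.004800, refl=0.004800·0.333333=0.0016; V=0.992000+0.004800+0.001600=0.9984
k=8 src: inc=0.001600, refl=0.001600·0.600000=0.0010; V=0.996800+0.001600+0.000960=0.9994
k=9 load: inc=0.000960, refl=0.000960·0.333333=0.0003; V=0.998400+0.000960+0.000320=0.9997

0 0 source 0.6000
1 2 load 0.8000
2 4 source 0.9200
3 6 load 0.9600
4 8 source 0.9840
5 10 load 0.9920
6 12 source 0.9968
7 14 load 0.9984
8 16 source 0.9994
9 18 load 0.9997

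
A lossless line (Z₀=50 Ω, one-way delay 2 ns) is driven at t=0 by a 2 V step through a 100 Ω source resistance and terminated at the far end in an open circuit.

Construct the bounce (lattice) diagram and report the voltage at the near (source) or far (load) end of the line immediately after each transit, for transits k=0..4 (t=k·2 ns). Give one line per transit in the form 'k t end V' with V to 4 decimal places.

0 0 source 0.6667
1 2 load 1.3333
2 4 source 1.5556
3 6 load 1.7778
4 8 source 1.8519

Γ_L=1.000000, Γ_S=0.333333; launch V₁=2·50/150=0.666667
k=0 src: V=0.6667
k=1 load: inc=0.666667, refl=0.666667·1.000000=0.6667; V=0.000000+0.666667+0.666667=1.3333
k=2 src: inc=0.666667, refl=0.666667·0.333333=0.2222; V=0.666667+0.666667+0.222222=1.5556
k=3 load: inc=0.222222, refl=0.222222·1.000000=0.2222; V=1.333333+0.222222+0.222222=1.7778
k=4 src: inc=0.222222, refl=0.222222·0.333333=0.0741; V=1.555556+0.222222+0.074074=1.8519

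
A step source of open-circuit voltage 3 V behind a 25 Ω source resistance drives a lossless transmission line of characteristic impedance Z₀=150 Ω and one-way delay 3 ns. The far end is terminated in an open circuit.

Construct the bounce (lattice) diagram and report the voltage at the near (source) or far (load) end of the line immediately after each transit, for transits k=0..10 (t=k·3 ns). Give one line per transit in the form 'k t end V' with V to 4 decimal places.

Γ_L=1.000000, Γ_S=-0.714286; launch V₁=3·150/175=2.571429
k=0 src: V=2.5714
k=1 load: inc=2.571429, refl=2.571429·1.000000=2.5714; V=0.000000+2.571429+2.571429=5.1429
k=2 src: inc=2.571429, refl=2.571429·-0.714286=-1.8367; V=2.571429+2.571429+-1.836735=3.3061
k=3 load: inc=-1.836735, refl=-1.836735·1.000000=-1.8367; V=5.142857+-1.836735+-1.836735=1.4694
k=4 src: inc=-1.836735, refl=-1.836735·-0.714286=1.3120; V=3.306122+-1.836735+1.311953=2.7813
k=5 load: inc=1.311953, refl=1.311953·1.000000=1.3120; V=1.469388+1.311953+1.311953=4.0933
k=6 src: inc=1.311953, refl=1.311953·-0.714286=-0.9371; V=2.781341+1.311953+-0.937110=3.1562
k=7 load: inc=-0.937110, refl=-0.937110·1.000000=-0.9371; V=4.093294+-0.937110+-0.937110=2.2191
k=8 src: inc=-0.937110, refl=-0.937110·-0.714286=0.6694; V=3.156185+-0.937110+0.669364=2.8884
k=9 load: inc=0.669364, refl=0.669364·1.000000=0.6694; V=2.219075+0.669364+0.669364=3.5578
k=10 src: inc=0.669364, refl=0.669364·-0.714286=-0.4781; V=2.888439+0.669364+-0.478117=3.0797

0 0 source 2.5714
1 3 load 5.1429
2 6 source 3.3061
3 9 load 1.4694
4 12 source 2.7813
5 15 load 4.0933
6 18 source 3.1562
7 21 load 2.2191
8 24 source 2.8884
9 27 load 3.5578
10 30 source 3.0797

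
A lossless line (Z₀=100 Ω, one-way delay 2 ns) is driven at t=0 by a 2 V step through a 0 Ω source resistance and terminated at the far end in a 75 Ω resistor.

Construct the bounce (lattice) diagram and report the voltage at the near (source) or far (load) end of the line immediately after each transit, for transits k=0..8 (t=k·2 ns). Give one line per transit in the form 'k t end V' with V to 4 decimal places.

0 0 source 2.0000
1 2 load 1.7143
2 4 source 2.0000
3 6 load 1.9592
4 8 source 2.0000
5 10 load 1.9942
6 12 source 2.0000
7 14 load 1.9992
8 16 source 2.0000

Γ_L=-0.142857, Γ_S=-1.000000; launch V₁=2·100/100=2.000000
k=0 src: V=2.0000
k=1 load: inc=2.000000, refl=2.000000·-0.142857=-0.2857; V=0.000000+2.000000+-0.285714=1.7143
k=2 src: inc=-0.285714, refl=-0.285714·-1.000000=0.2857; V=2.000000+-0.285714+0.285714=2.0000
k=3 load: inc=0.285714, refl=0.285714·-0.142857=-0.0408; V=1.714286+0.285714+-0.040816=1.9592
k=4 src: inc=-0.040816, refl=-0.040816·-1.000000=0.0408; V=2.000000+-0.040816+0.040816=2.0000
k=5 load: inc=0.040816, refl=0.040816·-0.142857=-0.0058; V=1.959184+0.040816+-0.005831=1.9942
k=6 src: inc=-0.005831, refl=-0.005831·-1.000000=0.0058; V=2.000000+-0.005831+0.005831=2.0000
k=7 load: inc=0.005831, refl=0.005831·-0.142857=-0.0008; V=1.994169+0.005831+-0.000833=1.9992
k=8 src: inc=-0.000833, refl=-0.000833·-1.000000=0.0008; V=2.000000+-0.000833+0.000833=2.0000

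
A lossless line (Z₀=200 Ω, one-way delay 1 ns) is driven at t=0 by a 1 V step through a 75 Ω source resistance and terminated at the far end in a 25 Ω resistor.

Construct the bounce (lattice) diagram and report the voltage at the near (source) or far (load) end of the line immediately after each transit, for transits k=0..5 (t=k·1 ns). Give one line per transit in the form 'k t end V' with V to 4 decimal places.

0 0 source 0.7273
1 1 load 0.1616
2 2 source 0.4187
3 3 load 0.2188
4 4 source 0.3097
5 5 load 0.2390

Γ_L=-0.777778, Γ_S=-0.454545; launch V₁=1·200/275=0.727273
k=0 src: V=0.7273
k=1 load: inc=0.727273, refl=0.727273·-0.777778=-0.5657; V=0.000000+0.727273+-0.565657=0.1616
k=2 src: inc=-0.565657, refl=-0.565657·-0.454545=0.2571; V=0.727273+-0.565657+0.257117=0.4187
k=3 load: inc=0.257117, refl=0.257117·-0.777778=-0.2000; V=0.161616+0.257117+-0.199980=0.2188
k=4 src: inc=-0.199980, refl=-0.199980·-0.454545=0.0909; V=0.418733+-0.199980+0.090900=0.3097
k=5 load: inc=0.090900, refl=0.090900·-0.777778=-0.0707; V=0.218753+0.090900+-0.070700=0.2390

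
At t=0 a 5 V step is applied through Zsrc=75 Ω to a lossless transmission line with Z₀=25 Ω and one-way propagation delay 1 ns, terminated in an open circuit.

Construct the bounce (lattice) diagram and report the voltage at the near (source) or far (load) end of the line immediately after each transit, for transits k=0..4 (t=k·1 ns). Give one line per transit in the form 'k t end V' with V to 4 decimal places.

Γ_L=1.000000, Γ_S=0.500000; launch V₁=5·25/100=1.250000
k=0 src: V=1.2500
k=1 load: inc=1.250000, refl=1.250000·1.000000=1.2500; V=0.000000+1.250000+1.250000=2.5000
k=2 src: inc=1.250000, refl=1.250000·0.500000=0.6250; V=1.250000+1.250000+0.625000=3.1250
k=3 load: inc=0.625000, refl=0.625000·1.000000=0.6250; V=2.500000+0.625000+0.625000=3.7500
k=4 src: inc=0.625000, refl=0.625000·0.500000=0.3125; V=3.125000+0.625000+0.312500=4.0625

0 0 source 1.2500
1 1 load 2.5000
2 2 source 3.1250
3 3 load 3.7500
4 4 source 4.0625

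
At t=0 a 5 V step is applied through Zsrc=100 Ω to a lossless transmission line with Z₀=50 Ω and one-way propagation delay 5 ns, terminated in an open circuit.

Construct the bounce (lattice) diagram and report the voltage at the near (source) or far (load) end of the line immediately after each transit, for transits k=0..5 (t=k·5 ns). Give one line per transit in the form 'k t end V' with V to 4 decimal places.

0 0 source 1.6667
1 5 load 3.3333
2 10 source 3.8889
3 15 load 4.4444
4 20 source 4.6296
5 25 load 4.8148

Γ_L=1.000000, Γ_S=0.333333; launch V₁=5·50/150=1.666667
k=0 src: V=1.6667
k=1 load: inc=1.666667, refl=1.666667·1.000000=1.6667; V=0.000000+1.666667+1.666667=3.3333
k=2 src: inc=1.666667, refl=1.666667·0.333333=0.5556; V=1.666667+1.666667+0.555556=3.8889
k=3 load: inc=0.555556, refl=0.555556·1.000000=0.5556; V=3.333333+0.555556+0.555556=4.4444
k=4 src: inc=0.555556, refl=0.555556·0.333333=0.1852; V=3.888889+0.555556+0.185185=4.6296
k=5 load: inc=0.185185, refl=0.185185·1.000000=0.1852; V=4.444444+0.185185+0.185185=4.8148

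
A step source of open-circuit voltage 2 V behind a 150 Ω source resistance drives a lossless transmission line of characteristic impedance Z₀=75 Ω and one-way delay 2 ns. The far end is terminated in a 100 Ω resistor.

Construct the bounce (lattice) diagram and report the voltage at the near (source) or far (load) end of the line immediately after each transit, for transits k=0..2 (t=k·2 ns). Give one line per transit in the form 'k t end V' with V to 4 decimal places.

0 0 source 0.6667
1 2 load 0.7619
2 4 source 0.7937

Γ_L=0.142857, Γ_S=0.333333; launch V₁=2·75/225=0.666667
k=0 src: V=0.6667
k=1 load: inc=0.666667, refl=0.666667·0.142857=0.0952; V=0.000000+0.666667+0.095238=0.7619
k=2 src: inc=0.095238, refl=0.095238·0.333333=0.0317; V=0.666667+0.095238+0.031746=0.7937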